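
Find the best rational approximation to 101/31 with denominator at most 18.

13/4

Expand x = 101/31 as a continued fraction with the Euclidean algorithm:
  101 = 3*31 + 8, so a_0 = 3.
  31 = 3*8 + 7, so a_1 = 3.
  8 = 1*7 + 1, so a_2 = 1.
  7 = 7*1 + 0, so a_3 = 7.
so x = [3; 3, 1, 7].
Convergents (p_i = a_i*p_{i-1} + p_{i-2}, q_i = a_i*q_{i-1} + q_{i-2} with p_{-2}=0, p_{-1}=1, q_{-2}=1, q_{-1}=0), until the denominator exceeds 18:
  i=0: a_0=3, p_0 = 3*1 + 0 = 3, q_0 = 3*0 + 1 = 1.
  i=1: a_1=3, p_1 = 3*3 + 1 = 10, q_1 = 3*1 + 0 = 3.
  i=2: a_2=1, p_2 = 1*10 + 3 = 13, q_2 = 1*3 + 1 = 4.
  i=3: a_3=7, p_3 = 7*13 + 10 = 101, q_3 = 7*4 + 3 = 31.
q_3 = 31 > 18, so the last convergent with denominator <= 18 is p_2/q_2 = 13/4.
The closest fraction with denominator <= 18 is either p_2/q_2 or the intermediate fraction (k*p_2 + p_1)/(k*q_2 + q_1) with the largest k >= 1 whose denominator stays <= 18; these approach x as k grows, and every other convergent or intermediate fraction in range is farther away.
Largest k: floor((18 - q_1)/q_2) = floor((18 - 3)/4) = 3.
That gives (3*13 + 10)/(3*4 + 3) = 49/15.
Compare the errors: |x - 13/4| = |101*4 - 13*31|/(31*4) = 1/124, and |x - 49/15| = |101*15 - 49*31|/(31*15) = 4/465.
Cross-multiplying, 1*465 = 465 < 496 = 4*124, so 1/124 is smaller: the convergent 13/4 is closer to x than 49/15.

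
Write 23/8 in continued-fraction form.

[2; 1, 7]

Run the Euclidean algorithm on 23 and 8; the successive quotients are the partial quotients a_0, a_1, ... (each step inverts the fractional part left over by the previous one):
  23 = 2*8 + 7, so a_0 = 2.
  8 = 1*7 + 1, so a_1 = 1.
  7 = 7*1 + 0, so a_2 = 7.
The remainder reaches 0 after 3 divisions, so the expansion has 3 partial quotients, read off in order.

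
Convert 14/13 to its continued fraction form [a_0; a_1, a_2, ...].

Run the Euclidean algorithm on 14 and 13; the successive quotients are the partial quotients a_0, a_1, ... (each step inverts the fractional part left over by the previous one):
  14 = 1*13 + 1, so a_0 = 1.
  13 = 13*1 + 0, so a_1 = 13.
The remainder reaches 0 after 2 divisions, so the expansion has 2 partial quotients, read off in order.

[1; 13]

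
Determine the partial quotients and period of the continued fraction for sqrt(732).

[27; (18, 54)]

Write x_i = (sqrt(732) + m_i)/d_i with (m_0, d_0) = (0, 1). a_0 = floor(sqrt(732)) = 27, since 27^2 = 729 <= 732 < 784 = 28^2.
Iterate m_{i+1} = d_i*a_i - m_i, d_{i+1} = (732 - m_{i+1}^2)/d_i, a_{i+1} = floor((a_0 + m_{i+1})/d_{i+1}):
  m_1 = 1*27 - 0 = 27, d_1 = (732 - 27^2)/1 = 3/1 = 3, a_1 = floor((27 + 27)/3) = 18.
  m_2 = 3*18 - 27 = 27, d_2 = (732 - 27^2)/3 = 3/3 = 1, a_2 = floor((27 + 27)/1) = 54.
  m_3 = 1*54 - 27 = 27, d_3 = (732 - 27^2)/1 = 3/1 = 3: (m_3, d_3) = (m_1, d_1) = (27, 3), so from here the quotients repeat a_1, a_2; the period length is 2.
Hence the expansion of sqrt(732) is a_0 = 27 followed by the repeating block 18, 54 (period 2).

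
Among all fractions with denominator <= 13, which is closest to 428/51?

Expand x = 428/51 as a continued fraction with the Euclidean algorithm:
  428 = 8*51 + 20, so a_0 = 8.
  51 = 2*20 + 11, so a_1 = 2.
  20 = 1*11 + 9, so a_2 = 1.
  11 = 1*9 + 2, so a_3 = 1.
  9 = 4*2 + 1, so a_4 = 4.
  2 = 2*1 + 0, so a_5 = 2.
so x = [8; 2, 1, 1, 4, 2].
Convergents (p_i = a_i*p_{i-1} + p_{i-2}, q_i = a_i*q_{i-1} + q_{i-2} with p_{-2}=0, p_{-1}=1, q_{-2}=1, q_{-1}=0), until the denominator exceeds 13:
  i=0: a_0=8, p_0 = 8*1 + 0 = 8, q_0 = 8*0 + 1 = 1.
  i=1: a_1=2, p_1 = 2*8 + 1 = 17, q_1 = 2*1 + 0 = 2.
  i=2: a_2=1, p_2 = 1*17 + 8 = 25, q_2 = 1*2 + 1 = 3.
  i=3: a_3=1, p_3 = 1*25 + 17 = 42, q_3 = 1*3 + 2 = 5.
  i=4: a_4=4, p_4 = 4*42 + 25 = 193, q_4 = 4*5 + 3 = 23.
q_4 = 23 > 13, so the last convergent with denominator <= 13 is p_3/q_3 = 42/5.
The closest fraction with denominator <= 13 is either p_3/q_3 or the intermediate fraction (k*p_3 + p_2)/(k*q_3 + q_2) with the largest k >= 1 whose denominator stays <= 13; these approach x as k grows, and every other convergent or intermediate fraction in range is farther away.
Largest k: floor((13 - q_2)/q_3) = floor((13 - 3)/5) = 2.
That gives (2*42 + 25)/(2*5 + 3) = 109/13.
Compare the errors: |x - 42/5| = |428*5 - 42*51|/(51*5) = 2/255, and |x - 109/13| = |428*13 - 109*51|/(51*13) = 5/663.
Cross-multiplying, 5*255 = 1275 < 1326 = 2*663, so 5/663 is smaller: the intermediate fraction 109/13 is closer to x than 42/5.

109/13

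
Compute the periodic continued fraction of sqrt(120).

Write x_i = (sqrt(120) + m_i)/d_i with (m_0, d_0) = (0, 1). a_0 = floor(sqrt(120)) = 10, since 10^2 = 100 <= 120 < 121 = 11^2.
Iterate m_{i+1} = d_i*a_i - m_i, d_{i+1} = (120 - m_{i+1}^2)/d_i, a_{i+1} = floor((a_0 + m_{i+1})/d_{i+1}):
  m_1 = 1*10 - 0 = 10, d_1 = (120 - 10^2)/1 = 20/1 = 20, a_1 = floor((10 + 10)/20) = 1.
  m_2 = 20*1 - 10 = 10, d_2 = (120 - 10^2)/20 = 20/20 = 1, a_2 = floor((10 + 10)/1) = 20.
  m_3 = 1*20 - 10 = 10, d_3 = (120 - 10^2)/1 = 20/1 = 20: (m_3, d_3) = (m_1, d_1) = (10, 20), so from here the quotients repeat a_1, a_2; the period length is 2.
Hence the expansion of sqrt(120) is a_0 = 10 followed by the repeating block 1, 20 (period 2).

[10; (1, 20)]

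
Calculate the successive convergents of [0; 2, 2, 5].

0/1, 1/2, 2/5, 11/27

Using the convergent recurrence p_i = a_i*p_{i-1} + p_{i-2}, q_i = a_i*q_{i-1} + q_{i-2} with p_{-2}=0, p_{-1}=1, q_{-2}=1, q_{-1}=0:
  i=0: a_0=0, p_0 = 0*1 + 0 = 0, q_0 = 0*0 + 1 = 1.
  i=1: a_1=2, p_1 = 2*0 + 1 = 1, q_1 = 2*1 + 0 = 2.
  i=2: a_2=2, p_2 = 2*1 + 0 = 2, q_2 = 2*2 + 1 = 5.
  i=3: a_3=5, p_3 = 5*2 + 1 = 11, q_3 = 5*5 + 2 = 27.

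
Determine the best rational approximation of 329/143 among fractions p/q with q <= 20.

Expand x = 329/143 as a continued fraction with the Euclidean algorithm:
  329 = 2*143 + 43, so a_0 = 2.
  143 = 3*43 + 14, so a_1 = 3.
  43 = 3*14 + 1, so a_2 = 3.
  14 = 14*1 + 0, so a_3 = 14.
so x = [2; 3, 3, 14].
Convergents (p_i = a_i*p_{i-1} + p_{i-2}, q_i = a_i*q_{i-1} + q_{i-2} with p_{-2}=0, p_{-1}=1, q_{-2}=1, q_{-1}=0), until the denominator exceeds 20:
  i=0: a_0=2, p_0 = 2*1 + 0 = 2, q_0 = 2*0 + 1 = 1.
  i=1: a_1=3, p_1 = 3*2 + 1 = 7, q_1 = 3*1 + 0 = 3.
  i=2: a_2=3, p_2 = 3*7 + 2 = 23, q_2 = 3*3 + 1 = 10.
  i=3: a_3=14, p_3 = 14*23 + 7 = 329, q_3 = 14*10 + 3 = 143.
q_3 = 143 > 20, so the last convergent with denominator <= 20 is p_2/q_2 = 23/10.
The closest fraction with denominator <= 20 is either p_2/q_2 or the intermediate fraction (k*p_2 + p_1)/(k*q_2 + q_1) with the largest k >= 1 whose denominator stays <= 20; these approach x as k grows, and every other convergent or intermediate fraction in range is farther away.
Largest k: floor((20 - q_1)/q_2) = floor((20 - 3)/10) = 1.
That gives (1*23 + 7)/(1*10 + 3) = 30/13.
Compare the errors: |x - 23/10| = |329*10 - 23*143|/(143*10) = 1/1430, and |x - 30/13| = |329*13 - 30*143|/(143*13) = 13/1859.
Cross-multiplying, 1*1859 = 1859 < 18590 = 13*1430, so 1/1430 is smaller: the convergent 23/10 is closer to x than 30/13.

23/10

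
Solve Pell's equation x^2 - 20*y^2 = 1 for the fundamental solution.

(x, y) = (9, 2)

First expand sqrt(20) as a continued fraction. With x_i = (sqrt(20) + m_i)/d_i and (m_0, d_0) = (0, 1): a_0 = floor(sqrt(20)) = 4, since 4^2 = 16 <= 20 < 25 = 5^2.
Iterate m_{i+1} = d_i*a_i - m_i, d_{i+1} = (20 - m_{i+1}^2)/d_i, a_{i+1} = floor((a_0 + m_{i+1})/d_{i+1}):
  m_1 = 1*4 - 0 = 4, d_1 = (20 - 4^2)/1 = 4/1 = 4, a_1 = floor((4 + 4)/4) = 2.
  m_2 = 4*2 - 4 = 4, d_2 = (20 - 4^2)/4 = 4/4 = 1, a_2 = floor((4 + 4)/1) = 8.
  m_3 = 1*8 - 4 = 4, d_3 = (20 - 4^2)/1 = 4/1 = 4: (m_3, d_3) = (m_1, d_1) = (4, 4), so from here the quotients repeat a_1, a_2; the period length is 2.
So sqrt(20) = [4; (2, 8)] with period length k = 2.
k is even, so the fundamental solution of x^2 - 20y^2 = 1 is (p_{k-1}, q_{k-1}) = (p_1, q_1); compute convergents through index 1.
Convergents (p_i = a_i*p_{i-1} + p_{i-2}, q_i = a_i*q_{i-1} + q_{i-2} with p_{-2}=0, p_{-1}=1, q_{-2}=1, q_{-1}=0):
  i=0: a_0=4, p_0 = 4*1 + 0 = 4, q_0 = 4*0 + 1 = 1.
  i=1: a_1=2, p_1 = 2*4 + 1 = 9, q_1 = 2*1 + 0 = 2.
Check: 9^2 - 20*2^2 = 81 - 80 = 1, so (x, y) = (9, 2) solves the equation, and by the theorem it is the least positive solution.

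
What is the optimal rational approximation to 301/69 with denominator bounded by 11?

Expand x = 301/69 as a continued fraction with the Euclidean algorithm:
  301 = 4*69 + 25, so a_0 = 4.
  69 = 2*25 + 19, so a_1 = 2.
  25 = 1*19 + 6, so a_2 = 1.
  19 = 3*6 + 1, so a_3 = 3.
  6 = 6*1 + 0, so a_4 = 6.
so x = [4; 2, 1, 3, 6].
Convergents (p_i = a_i*p_{i-1} + p_{i-2}, q_i = a_i*q_{i-1} + q_{i-2} with p_{-2}=0, p_{-1}=1, q_{-2}=1, q_{-1}=0), until the denominator exceeds 11:
  i=0: a_0=4, p_0 = 4*1 + 0 = 4, q_0 = 4*0 + 1 = 1.
  i=1: a_1=2, p_1 = 2*4 + 1 = 9, q_1 = 2*1 + 0 = 2.
  i=2: a_2=1, p_2 = 1*9 + 4 = 13, q_2 = 1*2 + 1 = 3.
  i=3: a_3=3, p_3 = 3*13 + 9 = 48, q_3 = 3*3 + 2 = 11.
  i=4: a_4=6, p_4 = 6*48 + 13 = 301, q_4 = 6*11 + 3 = 69.
q_4 = 69 > 11, so the last convergent with denominator <= 11 is p_3/q_3 = 48/11.
The closest fraction with denominator <= 11 is either p_3/q_3 or the intermediate fraction (k*p_3 + p_2)/(k*q_3 + q_2) with the largest k >= 1 whose denominator stays <= 11; these approach x as k grows, and every other convergent or intermediate fraction in range is farther away.
Largest k: floor((11 - q_2)/q_3) = floor((11 - 3)/11) = 0.
Since k = 0, no intermediate fraction beyond p_3/q_3 has denominator <= 11, so the convergent 48/11 is the closest (its error is |301*11 - 48*69|/(69*11) = 1/759).

48/11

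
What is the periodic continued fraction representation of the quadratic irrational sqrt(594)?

Write x_i = (sqrt(594) + m_i)/d_i with (m_0, d_0) = (0, 1). a_0 = floor(sqrt(594)) = 24, since 24^2 = 576 <= 594 < 625 = 25^2.
Iterate m_{i+1} = d_i*a_i - m_i, d_{i+1} = (594 - m_{i+1}^2)/d_i, a_{i+1} = floor((a_0 + m_{i+1})/d_{i+1}):
  m_1 = 1*24 - 0 = 24, d_1 = (594 - 24^2)/1 = 18/1 = 18, a_1 = floor((24 + 24)/18) = 2.
  m_2 = 18*2 - 24 = 12, d_2 = (594 - 12^2)/18 = 450/18 = 25, a_2 = floor((24 + 12)/25) = 1.
  m_3 = 25*1 - 12 = 13, d_3 = (594 - 13^2)/25 = 425/25 = 17, a_3 = floor((24 + 13)/17) = 2.
  m_4 = 17*2 - 13 = 21, d_4 = (594 - 21^2)/17 = 153/17 = 9, a_4 = floor((24 + 21)/9) = 5.
  m_5 = 9*5 - 21 = 24, d_5 = (594 - 24^2)/9 = 18/9 = 2, a_5 = floor((24 + 24)/2) = 24.
  m_6 = 2*24 - 24 = 24, d_6 = (594 - 24^2)/2 = 18/2 = 9, a_6 = floor((24 + 24)/9) = 5.
  m_7 = 9*5 - 24 = 21, d_7 = (594 - 21^2)/9 = 153/9 = 17, a_7 = floor((24 + 21)/17) = 2.
  m_8 = 17*2 - 21 = 13, d_8 = (594 - 13^2)/17 = 425/17 = 25, a_8 = floor((24 + 13)/25) = 1.
  m_9 = 25*1 - 13 = 12, d_9 = (594 - 12^2)/25 = 450/25 = 18, a_9 = floor((24 + 12)/18) = 2.
  m_10 = 18*2 - 12 = 24, d_10 = (594 - 24^2)/18 = 18/18 = 1, a_10 = floor((24 + 24)/1) = 48.
  m_11 = 1*48 - 24 = 24, d_11 = (594 - 24^2)/1 = 18/1 = 18: (m_11, d_11) = (m_1, d_1) = (24, 18), so from here the quotients repeat a_1, ..., a_10; the period length is 10.
Hence the expansion of sqrt(594) is a_0 = 24 followed by the repeating block 2, 1, 2, 5, 24, 5, 2, 1, 2, 48 (period 10).

[24; (2, 1, 2, 5, 24, 5, 2, 1, 2, 48)]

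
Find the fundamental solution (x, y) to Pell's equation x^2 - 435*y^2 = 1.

(x, y) = (146, 7)

First expand sqrt(435) as a continued fraction. With x_i = (sqrt(435) + m_i)/d_i and (m_0, d_0) = (0, 1): a_0 = floor(sqrt(435)) = 20, since 20^2 = 400 <= 435 < 441 = 21^2.
Iterate m_{i+1} = d_i*a_i - m_i, d_{i+1} = (435 - m_{i+1}^2)/d_i, a_{i+1} = floor((a_0 + m_{i+1})/d_{i+1}):
  m_1 = 1*20 - 0 = 20, d_1 = (435 - 20^2)/1 = 35/1 = 35, a_1 = floor((20 + 20)/35) = 1.
  m_2 = 35*1 - 20 = 15, d_2 = (435 - 15^2)/35 = 210/35 = 6, a_2 = floor((20 + 15)/6) = 5.
  m_3 = 6*5 - 15 = 15, d_3 = (435 - 15^2)/6 = 210/6 = 35, a_3 = floor((20 + 15)/35) = 1.
  m_4 = 35*1 - 15 = 20, d_4 = (435 - 20^2)/35 = 35/35 = 1, a_4 = floor((20 + 20)/1) = 40.
  m_5 = 1*40 - 20 = 20, d_5 = (435 - 20^2)/1 = 35/1 = 35: (m_5, d_5) = (m_1, d_1) = (20, 35), so from here the quotients repeat a_1, ..., a_4; the period length is 4.
So sqrt(435) = [20; (1, 5, 1, 40)] with period length k = 4.
k is even, so the fundamental solution of x^2 - 435y^2 = 1 is (p_{k-1}, q_{k-1}) = (p_3, q_3); compute convergents through index 3.
Convergents (p_i = a_i*p_{i-1} + p_{i-2}, q_i = a_i*q_{i-1} + q_{i-2} with p_{-2}=0, p_{-1}=1, q_{-2}=1, q_{-1}=0):
  i=0: a_0=20, p_0 = 20*1 + 0 = 20, q_0 = 20*0 + 1 = 1.
  i=1: a_1=1, p_1 = 1*20 + 1 = 21, q_1 = 1*1 + 0 = 1.
  i=2: a_2=5, p_2 = 5*21 + 20 = 125, q_2 = 5*1 + 1 = 6.
  i=3: a_3=1, p_3 = 1*125 + 21 = 146, q_3 = 1*6 + 1 = 7.
Check: 146^2 - 435*7^2 = 21316 - 21315 = 1, so (x, y) = (146, 7) solves the equation, and by the theorem it is the least positive solution.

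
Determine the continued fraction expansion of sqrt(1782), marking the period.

Write x_i = (sqrt(1782) + m_i)/d_i with (m_0, d_0) = (0, 1). a_0 = floor(sqrt(1782)) = 42, since 42^2 = 1764 <= 1782 < 1849 = 43^2.
Iterate m_{i+1} = d_i*a_i - m_i, d_{i+1} = (1782 - m_{i+1}^2)/d_i, a_{i+1} = floor((a_0 + m_{i+1})/d_{i+1}):
  m_1 = 1*42 - 0 = 42, d_1 = (1782 - 42^2)/1 = 18/1 = 18, a_1 = floor((42 + 42)/18) = 4.
  m_2 = 18*4 - 42 = 30, d_2 = (1782 - 30^2)/18 = 882/18 = 49, a_2 = floor((42 + 30)/49) = 1.
  m_3 = 49*1 - 30 = 19, d_3 = (1782 - 19^2)/49 = 1421/49 = 29, a_3 = floor((42 + 19)/29) = 2.
  m_4 = 29*2 - 19 = 39, d_4 = (1782 - 39^2)/29 = 261/29 = 9, a_4 = floor((42 + 39)/9) = 9.
  m_5 = 9*9 - 39 = 42, d_5 = (1782 - 42^2)/9 = 18/9 = 2, a_5 = floor((42 + 42)/2) = 42.
  m_6 = 2*42 - 42 = 42, d_6 = (1782 - 42^2)/2 = 18/2 = 9, a_6 = floor((42 + 42)/9) = 9.
  m_7 = 9*9 - 42 = 39, d_7 = (1782 - 39^2)/9 = 261/9 = 29, a_7 = floor((42 + 39)/29) = 2.
  m_8 = 29*2 - 39 = 19, d_8 = (1782 - 19^2)/29 = 1421/29 = 49, a_8 = floor((42 + 19)/49) = 1.
  m_9 = 49*1 - 19 = 30, d_9 = (1782 - 30^2)/49 = 882/49 = 18, a_9 = floor((42 + 30)/18) = 4.
  m_10 = 18*4 - 30 = 42, d_10 = (1782 - 42^2)/18 = 18/18 = 1, a_10 = floor((42 + 42)/1) = 84.
  m_11 = 1*84 - 42 = 42, d_11 = (1782 - 42^2)/1 = 18/1 = 18: (m_11, d_11) = (m_1, d_1) = (42, 18), so from here the quotients repeat a_1, ..., a_10; the period length is 10.
Hence the expansion of sqrt(1782) is a_0 = 42 followed by the repeating block 4, 1, 2, 9, 42, 9, 2, 1, 4, 84 (period 10).

[42; (4, 1, 2, 9, 42, 9, 2, 1, 4, 84)]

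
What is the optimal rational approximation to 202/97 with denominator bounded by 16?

25/12

Expand x = 202/97 as a continued fraction with the Euclidean algorithm:
  202 = 2*97 + 8, so a_0 = 2.
  97 = 12*8 + 1, so a_1 = 12.
  8 = 8*1 + 0, so a_2 = 8.
so x = [2; 12, 8].
Convergents (p_i = a_i*p_{i-1} + p_{i-2}, q_i = a_i*q_{i-1} + q_{i-2} with p_{-2}=0, p_{-1}=1, q_{-2}=1, q_{-1}=0), until the denominator exceeds 16:
  i=0: a_0=2, p_0 = 2*1 + 0 = 2, q_0 = 2*0 + 1 = 1.
  i=1: a_1=12, p_1 = 12*2 + 1 = 25, q_1 = 12*1 + 0 = 12.
  i=2: a_2=8, p_2 = 8*25 + 2 = 202, q_2 = 8*12 + 1 = 97.
q_2 = 97 > 16, so the last convergent with denominator <= 16 is p_1/q_1 = 25/12.
The closest fraction with denominator <= 16 is either p_1/q_1 or the intermediate fraction (k*p_1 + p_0)/(k*q_1 + q_0) with the largest k >= 1 whose denominator stays <= 16; these approach x as k grows, and every other convergent or intermediate fraction in range is farther away.
Largest k: floor((16 - q_0)/q_1) = floor((16 - 1)/12) = 1.
That gives (1*25 + 2)/(1*12 + 1) = 27/13.
Compare the errors: |x - 25/12| = |202*12 - 25*97|/(97*12) = 1/1164, and |x - 27/13| = |202*13 - 27*97|/(97*13) = 7/1261.
Cross-multiplying, 1*1261 = 1261 < 8148 = 7*1164, so 1/1164 is smaller: the convergent 25/12 is closer to x than 27/13.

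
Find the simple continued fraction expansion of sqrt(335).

Write x_i = (sqrt(335) + m_i)/d_i with (m_0, d_0) = (0, 1). a_0 = floor(sqrt(335)) = 18, since 18^2 = 324 <= 335 < 361 = 19^2.
Iterate m_{i+1} = d_i*a_i - m_i, d_{i+1} = (335 - m_{i+1}^2)/d_i, a_{i+1} = floor((a_0 + m_{i+1})/d_{i+1}):
  m_1 = 1*18 - 0 = 18, d_1 = (335 - 18^2)/1 = 11/1 = 11, a_1 = floor((18 + 18)/11) = 3.
  m_2 = 11*3 - 18 = 15, d_2 = (335 - 15^2)/11 = 110/11 = 10, a_2 = floor((18 + 15)/10) = 3.
  m_3 = 10*3 - 15 = 15, d_3 = (335 - 15^2)/10 = 110/10 = 11, a_3 = floor((18 + 15)/11) = 3.
  m_4 = 11*3 - 15 = 18, d_4 = (335 - 18^2)/11 = 11/11 = 1, a_4 = floor((18 + 18)/1) = 36.
  m_5 = 1*36 - 18 = 18, d_5 = (335 - 18^2)/1 = 11/1 = 11: (m_5, d_5) = (m_1, d_1) = (18, 11), so from here the quotients repeat a_1, ..., a_4; the period length is 4.
Hence the expansion of sqrt(335) is a_0 = 18 followed by the repeating block 3, 3, 3, 36 (period 4).

[18; (3, 3, 3, 36)]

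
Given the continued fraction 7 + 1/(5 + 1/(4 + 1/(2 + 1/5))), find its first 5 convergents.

7/1, 36/5, 151/21, 338/47, 1841/256

Using the convergent recurrence p_i = a_i*p_{i-1} + p_{i-2}, q_i = a_i*q_{i-1} + q_{i-2} with p_{-2}=0, p_{-1}=1, q_{-2}=1, q_{-1}=0:
  i=0: a_0=7, p_0 = 7*1 + 0 = 7, q_0 = 7*0 + 1 = 1.
  i=1: a_1=5, p_1 = 5*7 + 1 = 36, q_1 = 5*1 + 0 = 5.
  i=2: a_2=4, p_2 = 4*36 + 7 = 151, q_2 = 4*5 + 1 = 21.
  i=3: a_3=2, p_3 = 2*151 + 36 = 338, q_3 = 2*21 + 5 = 47.
  i=4: a_4=5, p_4 = 5*338 + 151 = 1841, q_4 = 5*47 + 21 = 256.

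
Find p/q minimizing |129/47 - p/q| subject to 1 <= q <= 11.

Expand x = 129/47 as a continued fraction with the Euclidean algorithm:
  129 = 2*47 + 35, so a_0 = 2.
  47 = 1*35 + 12, so a_1 = 1.
  35 = 2*12 + 11, so a_2 = 2.
  12 = 1*11 + 1, so a_3 = 1.
  11 = 11*1 + 0, so a_4 = 11.
so x = [2; 1, 2, 1, 11].
Convergents (p_i = a_i*p_{i-1} + p_{i-2}, q_i = a_i*q_{i-1} + q_{i-2} with p_{-2}=0, p_{-1}=1, q_{-2}=1, q_{-1}=0), until the denominator exceeds 11:
  i=0: a_0=2, p_0 = 2*1 + 0 = 2, q_0 = 2*0 + 1 = 1.
  i=1: a_1=1, p_1 = 1*2 + 1 = 3, q_1 = 1*1 + 0 = 1.
  i=2: a_2=2, p_2 = 2*3 + 2 = 8, q_2 = 2*1 + 1 = 3.
  i=3: a_3=1, p_3 = 1*8 + 3 = 11, q_3 = 1*3 + 1 = 4.
  i=4: a_4=11, p_4 = 11*11 + 8 = 129, q_4 = 11*4 + 3 = 47.
q_4 = 47 > 11, so the last convergent with denominator <= 11 is p_3/q_3 = 11/4.
The closest fraction with denominator <= 11 is either p_3/q_3 or the intermediate fraction (k*p_3 + p_2)/(k*q_3 + q_2) with the largest k >= 1 whose denominator stays <= 11; these approach x as k grows, and every other convergent or intermediate fraction in range is farther away.
Largest k: floor((11 - q_2)/q_3) = floor((11 - 3)/4) = 2.
That gives (2*11 + 8)/(2*4 + 3) = 30/11.
Compare the errors: |x - 11/4| = |129*4 - 11*47|/(47*4) = 1/188, and |x - 30/11| = |129*11 - 30*47|/(47*11) = 9/517.
Cross-multiplying, 1*517 = 517 < 1692 = 9*188, so 1/188 is smaller: the convergent 11/4 is closer to x than 30/11.

11/4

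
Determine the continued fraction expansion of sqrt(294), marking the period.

Write x_i = (sqrt(294) + m_i)/d_i with (m_0, d_0) = (0, 1). a_0 = floor(sqrt(294)) = 17, since 17^2 = 289 <= 294 < 324 = 18^2.
Iterate m_{i+1} = d_i*a_i - m_i, d_{i+1} = (294 - m_{i+1}^2)/d_i, a_{i+1} = floor((a_0 + m_{i+1})/d_{i+1}):
  m_1 = 1*17 - 0 = 17, d_1 = (294 - 17^2)/1 = 5/1 = 5, a_1 = floor((17 + 17)/5) = 6.
  m_2 = 5*6 - 17 = 13, d_2 = (294 - 13^2)/5 = 125/5 = 25, a_2 = floor((17 + 13)/25) = 1.
  m_3 = 25*1 - 13 = 12, d_3 = (294 - 12^2)/25 = 150/25 = 6, a_3 = floor((17 + 12)/6) = 4.
  m_4 = 6*4 - 12 = 12, d_4 = (294 - 12^2)/6 = 150/6 = 25, a_4 = floor((17 + 12)/25) = 1.
  m_5 = 25*1 - 12 = 13, d_5 = (294 - 13^2)/25 = 125/25 = 5, a_5 = floor((17 + 13)/5) = 6.
  m_6 = 5*6 - 13 = 17, d_6 = (294 - 17^2)/5 = 5/5 = 1, a_6 = floor((17 + 17)/1) = 34.
  m_7 = 1*34 - 17 = 17, d_7 = (294 - 17^2)/1 = 5/1 = 5: (m_7, d_7) = (m_1, d_1) = (17, 5), so from here the quotients repeat a_1, ..., a_6; the period length is 6.
Hence the expansion of sqrt(294) is a_0 = 17 followed by the repeating block 6, 1, 4, 1, 6, 34 (period 6).

[17; (6, 1, 4, 1, 6, 34)]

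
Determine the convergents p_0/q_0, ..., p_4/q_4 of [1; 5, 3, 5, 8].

1/1, 6/5, 19/16, 101/85, 827/696

Using the convergent recurrence p_i = a_i*p_{i-1} + p_{i-2}, q_i = a_i*q_{i-1} + q_{i-2} with p_{-2}=0, p_{-1}=1, q_{-2}=1, q_{-1}=0:
  i=0: a_0=1, p_0 = 1*1 + 0 = 1, q_0 = 1*0 + 1 = 1.
  i=1: a_1=5, p_1 = 5*1 + 1 = 6, q_1 = 5*1 + 0 = 5.
  i=2: a_2=3, p_2 = 3*6 + 1 = 19, q_2 = 3*5 + 1 = 16.
  i=3: a_3=5, p_3 = 5*19 + 6 = 101, q_3 = 5*16 + 5 = 85.
  i=4: a_4=8, p_4 = 8*101 + 19 = 827, q_4 = 8*85 + 16 = 696.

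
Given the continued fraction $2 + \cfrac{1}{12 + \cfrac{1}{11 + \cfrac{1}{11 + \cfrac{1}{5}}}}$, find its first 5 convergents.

Using the convergent recurrence p_i = a_i*p_{i-1} + p_{i-2}, q_i = a_i*q_{i-1} + q_{i-2} with p_{-2}=0, p_{-1}=1, q_{-2}=1, q_{-1}=0:
  i=0: a_0=2, p_0 = 2*1 + 0 = 2, q_0 = 2*0 + 1 = 1.
  i=1: a_1=12, p_1 = 12*2 + 1 = 25, q_1 = 12*1 + 0 = 12.
  i=2: a_2=11, p_2 = 11*25 + 2 = 277, q_2 = 11*12 + 1 = 133.
  i=3: a_3=11, p_3 = 11*277 + 25 = 3072, q_3 = 11*133 + 12 = 1475.
  i=4: a_4=5, p_4 = 5*3072 + 277 = 15637, q_4 = 5*1475 + 133 = 7508.

2/1, 25/12, 277/133, 3072/1475, 15637/7508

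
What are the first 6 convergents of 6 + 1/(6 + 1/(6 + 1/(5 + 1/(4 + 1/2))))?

6/1, 37/6, 228/37, 1177/191, 4936/801, 11049/1793

Using the convergent recurrence p_i = a_i*p_{i-1} + p_{i-2}, q_i = a_i*q_{i-1} + q_{i-2} with p_{-2}=0, p_{-1}=1, q_{-2}=1, q_{-1}=0:
  i=0: a_0=6, p_0 = 6*1 + 0 = 6, q_0 = 6*0 + 1 = 1.
  i=1: a_1=6, p_1 = 6*6 + 1 = 37, q_1 = 6*1 + 0 = 6.
  i=2: a_2=6, p_2 = 6*37 + 6 = 228, q_2 = 6*6 + 1 = 37.
  i=3: a_3=5, p_3 = 5*228 + 37 = 1177, q_3 = 5*37 + 6 = 191.
  i=4: a_4=4, p_4 = 4*1177 + 228 = 4936, q_4 = 4*191 + 37 = 801.
  i=5: a_5=2, p_5 = 2*4936 + 1177 = 11049, q_5 = 2*801 + 191 = 1793.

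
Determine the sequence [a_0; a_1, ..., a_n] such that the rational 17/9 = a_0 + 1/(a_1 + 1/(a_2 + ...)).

Run the Euclidean algorithm on 17 and 9; the successive quotients are the partial quotients a_0, a_1, ... (each step inverts the fractional part left over by the previous one):
  17 = 1*9 + 8, so a_0 = 1.
  9 = 1*8 + 1, so a_1 = 1.
  8 = 8*1 + 0, so a_2 = 8.
The remainder reaches 0 after 3 divisions, so the expansion has 3 partial quotients, read off in order.

[1; 1, 8]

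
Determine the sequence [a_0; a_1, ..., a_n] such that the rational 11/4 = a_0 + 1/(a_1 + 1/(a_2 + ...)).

[2; 1, 3]

Run the Euclidean algorithm on 11 and 4; the successive quotients are the partial quotients a_0, a_1, ... (each step inverts the fractional part left over by the previous one):
  11 = 2*4 + 3, so a_0 = 2.
  4 = 1*3 + 1, so a_1 = 1.
  3 = 3*1 + 0, so a_2 = 3.
The remainder reaches 0 after 3 divisions, so the expansion has 3 partial quotients, read off in order.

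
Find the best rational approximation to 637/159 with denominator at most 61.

4/1

Expand x = 637/159 as a continued fraction with the Euclidean algorithm:
  637 = 4*159 + 1, so a_0 = 4.
  159 = 159*1 + 0, so a_1 = 159.
so x = [4; 159].
Convergents (p_i = a_i*p_{i-1} + p_{i-2}, q_i = a_i*q_{i-1} + q_{i-2} with p_{-2}=0, p_{-1}=1, q_{-2}=1, q_{-1}=0), until the denominator exceeds 61:
  i=0: a_0=4, p_0 = 4*1 + 0 = 4, q_0 = 4*0 + 1 = 1.
  i=1: a_1=159, p_1 = 159*4 + 1 = 637, q_1 = 159*1 + 0 = 159.
q_1 = 159 > 61, so the last convergent with denominator <= 61 is p_0/q_0 = 4/1.
The closest fraction with denominator <= 61 is either p_0/q_0 or the intermediate fraction (k*p_0 + p_{-1})/(k*q_0 + q_{-1}) with the largest k >= 1 whose denominator stays <= 61; these approach x as k grows, and every other convergent or intermediate fraction in range is farther away.
Largest k: floor((61 - q_{-1})/q_0) = floor((61 - 0)/1) = 61 (using the seeds p_{-1} = 1, q_{-1} = 0).
That gives (61*4 + 1)/(61*1 + 0) = 245/61.
Compare the errors: |x - 4/1| = |637*1 - 4*159|/(159*1) = 1/159, and |x - 245/61| = |637*61 - 245*159|/(159*61) = 98/9699.
Cross-multiplying, 1*9699 = 9699 < 15582 = 98*159, so 1/159 is smaller: the convergent 4/1 is closer to x than 245/61.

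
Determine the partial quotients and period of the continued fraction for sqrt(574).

Write x_i = (sqrt(574) + m_i)/d_i with (m_0, d_0) = (0, 1). a_0 = floor(sqrt(574)) = 23, since 23^2 = 529 <= 574 < 576 = 24^2.
Iterate m_{i+1} = d_i*a_i - m_i, d_{i+1} = (574 - m_{i+1}^2)/d_i, a_{i+1} = floor((a_0 + m_{i+1})/d_{i+1}):
  m_1 = 1*23 - 0 = 23, d_1 = (574 - 23^2)/1 = 45/1 = 45, a_1 = floor((23 + 23)/45) = 1.
  m_2 = 45*1 - 23 = 22, d_2 = (574 - 22^2)/45 = 90/45 = 2, a_2 = floor((23 + 22)/2) = 22.
  m_3 = 2*22 - 22 = 22, d_3 = (574 - 22^2)/2 = 90/2 = 45, a_3 = floor((23 + 22)/45) = 1.
  m_4 = 45*1 - 22 = 23, d_4 = (574 - 23^2)/45 = 45/45 = 1, a_4 = floor((23 + 23)/1) = 46.
  m_5 = 1*46 - 23 = 23, d_5 = (574 - 23^2)/1 = 45/1 = 45: (m_5, d_5) = (m_1, d_1) = (23, 45), so from here the quotients repeat a_1, ..., a_4; the period length is 4.
Hence the expansion of sqrt(574) is a_0 = 23 followed by the repeating block 1, 22, 1, 46 (period 4).

[23; (1, 22, 1, 46)]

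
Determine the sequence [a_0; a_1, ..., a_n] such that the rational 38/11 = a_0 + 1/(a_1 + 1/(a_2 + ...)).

[3; 2, 5]

Run the Euclidean algorithm on 38 and 11; the successive quotients are the partial quotients a_0, a_1, ... (each step inverts the fractional part left over by the previous one):
  38 = 3*11 + 5, so a_0 = 3.
  11 = 2*5 + 1, so a_1 = 2.
  5 = 5*1 + 0, so a_2 = 5.
The remainder reaches 0 after 3 divisions, so the expansion has 3 partial quotients, read off in order.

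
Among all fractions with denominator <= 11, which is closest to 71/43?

18/11

Expand x = 71/43 as a continued fraction with the Euclidean algorithm:
  71 = 1*43 + 28, so a_0 = 1.
  43 = 1*28 + 15, so a_1 = 1.
  28 = 1*15 + 13, so a_2 = 1.
  15 = 1*13 + 2, so a_3 = 1.
  13 = 6*2 + 1, so a_4 = 6.
  2 = 2*1 + 0, so a_5 = 2.
so x = [1; 1, 1, 1, 6, 2].
Convergents (p_i = a_i*p_{i-1} + p_{i-2}, q_i = a_i*q_{i-1} + q_{i-2} with p_{-2}=0, p_{-1}=1, q_{-2}=1, q_{-1}=0), until the denominator exceeds 11:
  i=0: a_0=1, p_0 = 1*1 + 0 = 1, q_0 = 1*0 + 1 = 1.
  i=1: a_1=1, p_1 = 1*1 + 1 = 2, q_1 = 1*1 + 0 = 1.
  i=2: a_2=1, p_2 = 1*2 + 1 = 3, q_2 = 1*1 + 1 = 2.
  i=3: a_3=1, p_3 = 1*3 + 2 = 5, q_3 = 1*2 + 1 = 3.
  i=4: a_4=6, p_4 = 6*5 + 3 = 33, q_4 = 6*3 + 2 = 20.
q_4 = 20 > 11, so the last convergent with denominator <= 11 is p_3/q_3 = 5/3.
The closest fraction with denominator <= 11 is either p_3/q_3 or the intermediate fraction (k*p_3 + p_2)/(k*q_3 + q_2) with the largest k >= 1 whose denominator stays <= 11; these approach x as k grows, and every other convergent or intermediate fraction in range is farther away.
Largest k: floor((11 - q_2)/q_3) = floor((11 - 2)/3) = 3.
That gives (3*5 + 3)/(3*3 + 2) = 18/11.
Compare the errors: |x - 5/3| = |71*3 - 5*43|/(43*3) = 2/129, and |x - 18/11| = |71*11 - 18*43|/(43*11) = 7/473.
Cross-multiplying, 7*129 = 903 < 946 = 2*473, so 7/473 is smaller: the intermediate fraction 18/11 is closer to x than 5/3.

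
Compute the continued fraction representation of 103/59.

[1; 1, 2, 1, 14]

Run the Euclidean algorithm on 103 and 59; the successive quotients are the partial quotients a_0, a_1, ... (each step inverts the fractional part left over by the previous one):
  103 = 1*59 + 44, so a_0 = 1.
  59 = 1*44 + 15, so a_1 = 1.
  44 = 2*15 + 14, so a_2 = 2.
  15 = 1*14 + 1, so a_3 = 1.
  14 = 14*1 + 0, so a_4 = 14.
The remainder reaches 0 after 5 divisions, so the expansion has 5 partial quotients, read off in order.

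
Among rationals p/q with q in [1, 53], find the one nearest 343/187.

Expand x = 343/187 as a continued fraction with the Euclidean algorithm:
  343 = 1*187 + 156, so a_0 = 1.
  187 = 1*156 + 31, so a_1 = 1.
  156 = 5*31 + 1, so a_2 = 5.
  31 = 31*1 + 0, so a_3 = 31.
so x = [1; 1, 5, 31].
Convergents (p_i = a_i*p_{i-1} + p_{i-2}, q_i = a_i*q_{i-1} + q_{i-2} with p_{-2}=0, p_{-1}=1, q_{-2}=1, q_{-1}=0), until the denominator exceeds 53:
  i=0: a_0=1, p_0 = 1*1 + 0 = 1, q_0 = 1*0 + 1 = 1.
  i=1: a_1=1, p_1 = 1*1 + 1 = 2, q_1 = 1*1 + 0 = 1.
  i=2: a_2=5, p_2 = 5*2 + 1 = 11, q_2 = 5*1 + 1 = 6.
  i=3: a_3=31, p_3 = 31*11 + 2 = 343, q_3 = 31*6 + 1 = 187.
q_3 = 187 > 53, so the last convergent with denominator <= 53 is p_2/q_2 = 11/6.
The closest fraction with denominator <= 53 is either p_2/q_2 or the intermediate fraction (k*p_2 + p_1)/(k*q_2 + q_1) with the largest k >= 1 whose denominator stays <= 53; these approach x as k grows, and every other convergent or intermediate fraction in range is farther away.
Largest k: floor((53 - q_1)/q_2) = floor((53 - 1)/6) = 8.
That gives (8*11 + 2)/(8*6 + 1) = 90/49.
Compare the errors: |x - 11/6| = |343*6 - 11*187|/(187*6) = 1/1122, and |x - 90/49| = |343*49 - 90*187|/(187*49) = 23/9163.
Cross-multiplying, 1*9163 = 9163 < 25806 = 23*1122, so 1/1122 is smaller: the convergent 11/6 is closer to x than 90/49.

11/6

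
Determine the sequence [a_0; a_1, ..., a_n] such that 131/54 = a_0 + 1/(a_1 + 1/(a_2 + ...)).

[2; 2, 2, 1, 7]

Run the Euclidean algorithm on 131 and 54; the successive quotients are the partial quotients a_0, a_1, ... (each step inverts the fractional part left over by the previous one):
  131 = 2*54 + 23, so a_0 = 2.
  54 = 2*23 + 8, so a_1 = 2.
  23 = 2*8 + 7, so a_2 = 2.
  8 = 1*7 + 1, so a_3 = 1.
  7 = 7*1 + 0, so a_4 = 7.
The remainder reaches 0 after 5 divisions, so the expansion has 5 partial quotients, read off in order.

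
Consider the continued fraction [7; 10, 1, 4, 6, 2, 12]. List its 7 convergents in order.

7/1, 71/10, 78/11, 383/54, 2376/335, 5135/724, 63996/9023

Using the convergent recurrence p_i = a_i*p_{i-1} + p_{i-2}, q_i = a_i*q_{i-1} + q_{i-2} with p_{-2}=0, p_{-1}=1, q_{-2}=1, q_{-1}=0:
  i=0: a_0=7, p_0 = 7*1 + 0 = 7, q_0 = 7*0 + 1 = 1.
  i=1: a_1=10, p_1 = 10*7 + 1 = 71, q_1 = 10*1 + 0 = 10.
  i=2: a_2=1, p_2 = 1*71 + 7 = 78, q_2 = 1*10 + 1 = 11.
  i=3: a_3=4, p_3 = 4*78 + 71 = 383, q_3 = 4*11 + 10 = 54.
  i=4: a_4=6, p_4 = 6*383 + 78 = 2376, q_4 = 6*54 + 11 = 335.
  i=5: a_5=2, p_5 = 2*2376 + 383 = 5135, q_5 = 2*335 + 54 = 724.
  i=6: a_6=12, p_6 = 12*5135 + 2376 = 63996, q_6 = 12*724 + 335 = 9023.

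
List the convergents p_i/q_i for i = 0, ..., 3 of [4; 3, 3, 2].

4/1, 13/3, 43/10, 99/23

Using the convergent recurrence p_i = a_i*p_{i-1} + p_{i-2}, q_i = a_i*q_{i-1} + q_{i-2} with p_{-2}=0, p_{-1}=1, q_{-2}=1, q_{-1}=0:
  i=0: a_0=4, p_0 = 4*1 + 0 = 4, q_0 = 4*0 + 1 = 1.
  i=1: a_1=3, p_1 = 3*4 + 1 = 13, q_1 = 3*1 + 0 = 3.
  i=2: a_2=3, p_2 = 3*13 + 4 = 43, q_2 = 3*3 + 1 = 10.
  i=3: a_3=2, p_3 = 2*43 + 13 = 99, q_3 = 2*10 + 3 = 23.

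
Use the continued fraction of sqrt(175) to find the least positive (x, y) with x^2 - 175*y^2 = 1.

(x, y) = (2024, 153)

First expand sqrt(175) as a continued fraction. With x_i = (sqrt(175) + m_i)/d_i and (m_0, d_0) = (0, 1): a_0 = floor(sqrt(175)) = 13, since 13^2 = 169 <= 175 < 196 = 14^2.
Iterate m_{i+1} = d_i*a_i - m_i, d_{i+1} = (175 - m_{i+1}^2)/d_i, a_{i+1} = floor((a_0 + m_{i+1})/d_{i+1}):
  m_1 = 1*13 - 0 = 13, d_1 = (175 - 13^2)/1 = 6/1 = 6, a_1 = floor((13 + 13)/6) = 4.
  m_2 = 6*4 - 13 = 11, d_2 = (175 - 11^2)/6 = 54/6 = 9, a_2 = floor((13 + 11)/9) = 2.
  m_3 = 9*2 - 11 = 7, d_3 = (175 - 7^2)/9 = 126/9 = 14, a_3 = floor((13 + 7)/14) = 1.
  m_4 = 14*1 - 7 = 7, d_4 = (175 - 7^2)/14 = 126/14 = 9, a_4 = floor((13 + 7)/9) = 2.
  m_5 = 9*2 - 7 = 11, d_5 = (175 - 11^2)/9 = 54/9 = 6, a_5 = floor((13 + 11)/6) = 4.
  m_6 = 6*4 - 11 = 13, d_6 = (175 - 13^2)/6 = 6/6 = 1, a_6 = floor((13 + 13)/1) = 26.
  m_7 = 1*26 - 13 = 13, d_7 = (175 - 13^2)/1 = 6/1 = 6: (m_7, d_7) = (m_1, d_1) = (13, 6), so from here the quotients repeat a_1, ..., a_6; the period length is 6.
So sqrt(175) = [13; (4, 2, 1, 2, 4, 26)] with period length k = 6.
k is even, so the fundamental solution of x^2 - 175y^2 = 1 is (p_{k-1}, q_{k-1}) = (p_5, q_5); compute convergents through index 5.
Convergents (p_i = a_i*p_{i-1} + p_{i-2}, q_i = a_i*q_{i-1} + q_{i-2} with p_{-2}=0, p_{-1}=1, q_{-2}=1, q_{-1}=0):
  i=0: a_0=13, p_0 = 13*1 + 0 = 13, q_0 = 13*0 + 1 = 1.
  i=1: a_1=4, p_1 = 4*13 + 1 = 53, q_1 = 4*1 + 0 = 4.
  i=2: a_2=2, p_2 = 2*53 + 13 = 119, q_2 = 2*4 + 1 = 9.
  i=3: a_3=1, p_3 = 1*119 + 53 = 172, q_3 = 1*9 + 4 = 13.
  i=4: a_4=2, p_4 = 2*172 + 119 = 463, q_4 = 2*13 + 9 = 35.
  i=5: a_5=4, p_5 = 4*463 + 172 = 2024, q_5 = 4*35 + 13 = 153.
Check: 2024^2 - 175*153^2 = 4096576 - 4096575 = 1, so (x, y) = (2024, 153) solves the equation, and by the theorem it is the least positive solution.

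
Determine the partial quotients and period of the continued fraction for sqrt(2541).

Write x_i = (sqrt(2541) + m_i)/d_i with (m_0, d_0) = (0, 1). a_0 = floor(sqrt(2541)) = 50, since 50^2 = 2500 <= 2541 < 2601 = 51^2.
Iterate m_{i+1} = d_i*a_i - m_i, d_{i+1} = (2541 - m_{i+1}^2)/d_i, a_{i+1} = floor((a_0 + m_{i+1})/d_{i+1}):
  m_1 = 1*50 - 0 = 50, d_1 = (2541 - 50^2)/1 = 41/1 = 41, a_1 = floor((50 + 50)/41) = 2.
  m_2 = 41*2 - 50 = 32, d_2 = (2541 - 32^2)/41 = 1517/41 = 37, a_2 = floor((50 + 32)/37) = 2.
  m_3 = 37*2 - 32 = 42, d_3 = (2541 - 42^2)/37 = 777/37 = 21, a_3 = floor((50 + 42)/21) = 4.
  m_4 = 21*4 - 42 = 42, d_4 = (2541 - 42^2)/21 = 777/21 = 37, a_4 = floor((50 + 42)/37) = 2.
  m_5 = 37*2 - 42 = 32, d_5 = (2541 - 32^2)/37 = 1517/37 = 41, a_5 = floor((50 + 32)/41) = 2.
  m_6 = 41*2 - 32 = 50, d_6 = (2541 - 50^2)/41 = 41/41 = 1, a_6 = floor((50 + 50)/1) = 100.
  m_7 = 1*100 - 50 = 50, d_7 = (2541 - 50^2)/1 = 41/1 = 41: (m_7, d_7) = (m_1, d_1) = (50, 41), so from here the quotients repeat a_1, ..., a_6; the period length is 6.
Hence the expansion of sqrt(2541) is a_0 = 50 followed by the repeating block 2, 2, 4, 2, 2, 100 (period 6).

[50; (2, 2, 4, 2, 2, 100)]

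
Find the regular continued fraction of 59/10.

[5; 1, 9]

Run the Euclidean algorithm on 59 and 10; the successive quotients are the partial quotients a_0, a_1, ... (each step inverts the fractional part left over by the previous one):
  59 = 5*10 + 9, so a_0 = 5.
  10 = 1*9 + 1, so a_1 = 1.
  9 = 9*1 + 0, so a_2 = 9.
The remainder reaches 0 after 3 divisions, so the expansion has 3 partial quotients, read off in order.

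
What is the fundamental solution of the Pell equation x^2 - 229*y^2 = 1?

First expand sqrt(229) as a continued fraction. With x_i = (sqrt(229) + m_i)/d_i and (m_0, d_0) = (0, 1): a_0 = floor(sqrt(229)) = 15, since 15^2 = 225 <= 229 < 256 = 16^2.
Iterate m_{i+1} = d_i*a_i - m_i, d_{i+1} = (229 - m_{i+1}^2)/d_i, a_{i+1} = floor((a_0 + m_{i+1})/d_{i+1}):
  m_1 = 1*15 - 0 = 15, d_1 = (229 - 15^2)/1 = 4/1 = 4, a_1 = floor((15 + 15)/4) = 7.
  m_2 = 4*7 - 15 = 13, d_2 = (229 - 13^2)/4 = 60/4 = 15, a_2 = floor((15 + 13)/15) = 1.
  m_3 = 15*1 - 13 = 2, d_3 = (229 - 2^2)/15 = 225/15 = 15, a_3 = floor((15 + 2)/15) = 1.
  m_4 = 15*1 - 2 = 13, d_4 = (229 - 13^2)/15 = 60/15 = 4, a_4 = floor((15 + 13)/4) = 7.
  m_5 = 4*7 - 13 = 15, d_5 = (229 - 15^2)/4 = 4/4 = 1, a_5 = floor((15 + 15)/1) = 30.
  m_6 = 1*30 - 15 = 15, d_6 = (229 - 15^2)/1 = 4/1 = 4: (m_6, d_6) = (m_1, d_1) = (15, 4), so from here the quotients repeat a_1, ..., a_5; the period length is 5.
So sqrt(229) = [15; (7, 1, 1, 7, 30)] with period length k = 5.
k is odd, so (p_{k-1}, q_{k-1}) only solves x^2 - 229y^2 = -1 and the fundamental solution of x^2 - 229y^2 = 1 is (p_{2k-1}, q_{2k-1}) = (p_9, q_9); compute convergents through index 9, running through the period twice.
Convergents (p_i = a_i*p_{i-1} + p_{i-2}, q_i = a_i*q_{i-1} + q_{i-2} with p_{-2}=0, p_{-1}=1, q_{-2}=1, q_{-1}=0):
  i=0: a_0=15, p_0 = 15*1 + 0 = 15, q_0 = 15*0 + 1 = 1.
  i=1: a_1=7, p_1 = 7*15 + 1 = 106, q_1 = 7*1 + 0 = 7.
  i=2: a_2=1, p_2 = 1*106 + 15 = 121, q_2 = 1*7 + 1 = 8.
  i=3: a_3=1, p_3 = 1*121 + 106 = 227, q_3 = 1*8 + 7 = 15.
  i=4: a_4=7, p_4 = 7*227 + 121 = 1710, q_4 = 7*15 + 8 = 113.
  i=5: a_5=30, p_5 = 30*1710 + 227 = 51527, q_5 = 30*113 + 15 = 3405.
  i=6: a_6=7, p_6 = 7*51527 + 1710 = 362399, q_6 = 7*3405 + 113 = 23948.
  i=7: a_7=1, p_7 = 1*362399 + 51527 = 413926, q_7 = 1*23948 + 3405 = 27353.
  i=8: a_8=1, p_8 = 1*413926 + 362399 = 776325, q_8 = 1*27353 + 23948 = 51301.
  i=9: a_9=7, p_9 = 7*776325 + 413926 = 5848201, q_9 = 7*51301 + 27353 = 386460.
Indeed p_4^2 - 229*q_4^2 = 2924100 - 2924101 = -1, not +1.
Check: 5848201^2 - 229*386460^2 = 34201454936401 - 34201454936400 = 1, so (x, y) = (5848201, 386460) solves the equation, and by the theorem it is the least positive solution.

(x, y) = (5848201, 386460)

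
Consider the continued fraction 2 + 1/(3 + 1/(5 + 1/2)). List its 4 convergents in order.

2/1, 7/3, 37/16, 81/35

Using the convergent recurrence p_i = a_i*p_{i-1} + p_{i-2}, q_i = a_i*q_{i-1} + q_{i-2} with p_{-2}=0, p_{-1}=1, q_{-2}=1, q_{-1}=0:
  i=0: a_0=2, p_0 = 2*1 + 0 = 2, q_0 = 2*0 + 1 = 1.
  i=1: a_1=3, p_1 = 3*2 + 1 = 7, q_1 = 3*1 + 0 = 3.
  i=2: a_2=5, p_2 = 5*7 + 2 = 37, q_2 = 5*3 + 1 = 16.
  i=3: a_3=2, p_3 = 2*37 + 7 = 81, q_3 = 2*16 + 3 = 35.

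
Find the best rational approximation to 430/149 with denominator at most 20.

26/9

Expand x = 430/149 as a continued fraction with the Euclidean algorithm:
  430 = 2*149 + 132, so a_0 = 2.
  149 = 1*132 + 17, so a_1 = 1.
  132 = 7*17 + 13, so a_2 = 7.
  17 = 1*13 + 4, so a_3 = 1.
  13 = 3*4 + 1, so a_4 = 3.
  4 = 4*1 + 0, so a_5 = 4.
so x = [2; 1, 7, 1, 3, 4].
Convergents (p_i = a_i*p_{i-1} + p_{i-2}, q_i = a_i*q_{i-1} + q_{i-2} with p_{-2}=0, p_{-1}=1, q_{-2}=1, q_{-1}=0), until the denominator exceeds 20:
  i=0: a_0=2, p_0 = 2*1 + 0 = 2, q_0 = 2*0 + 1 = 1.
  i=1: a_1=1, p_1 = 1*2 + 1 = 3, q_1 = 1*1 + 0 = 1.
  i=2: a_2=7, p_2 = 7*3 + 2 = 23, q_2 = 7*1 + 1 = 8.
  i=3: a_3=1, p_3 = 1*23 + 3 = 26, q_3 = 1*8 + 1 = 9.
  i=4: a_4=3, p_4 = 3*26 + 23 = 101, q_4 = 3*9 + 8 = 35.
q_4 = 35 > 20, so the last convergent with denominator <= 20 is p_3/q_3 = 26/9.
The closest fraction with denominator <= 20 is either p_3/q_3 or the intermediate fraction (k*p_3 + p_2)/(k*q_3 + q_2) with the largest k >= 1 whose denominator stays <= 20; these approach x as k grows, and every other convergent or intermediate fraction in range is farther away.
Largest k: floor((20 - q_2)/q_3) = floor((20 - 8)/9) = 1.
That gives (1*26 + 23)/(1*9 + 8) = 49/17.
Compare the errors: |x - 26/9| = |430*9 - 26*149|/(149*9) = 4/1341, and |x - 49/17| = |430*17 - 49*149|/(149*17) = 9/2533.
Cross-multiplying, 4*2533 = 10132 < 12069 = 9*1341, so 4/1341 is smaller: the convergent 26/9 is closer to x than 49/17.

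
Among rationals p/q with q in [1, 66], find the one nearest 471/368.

32/25

Expand x = 471/368 as a continued fraction with the Euclidean algorithm:
  471 = 1*368 + 103, so a_0 = 1.
  368 = 3*103 + 59, so a_1 = 3.
  103 = 1*59 + 44, so a_2 = 1.
  59 = 1*44 + 15, so a_3 = 1.
  44 = 2*15 + 14, so a_4 = 2.
  15 = 1*14 + 1, so a_5 = 1.
  14 = 14*1 + 0, so a_6 = 14.
so x = [1; 3, 1, 1, 2, 1, 14].
Convergents (p_i = a_i*p_{i-1} + p_{i-2}, q_i = a_i*q_{i-1} + q_{i-2} with p_{-2}=0, p_{-1}=1, q_{-2}=1, q_{-1}=0), until the denominator exceeds 66:
  i=0: a_0=1, p_0 = 1*1 + 0 = 1, q_0 = 1*0 + 1 = 1.
  i=1: a_1=3, p_1 = 3*1 + 1 = 4, q_1 = 3*1 + 0 = 3.
  i=2: a_2=1, p_2 = 1*4 + 1 = 5, q_2 = 1*3 + 1 = 4.
  i=3: a_3=1, p_3 = 1*5 + 4 = 9, q_3 = 1*4 + 3 = 7.
  i=4: a_4=2, p_4 = 2*9 + 5 = 23, q_4 = 2*7 + 4 = 18.
  i=5: a_5=1, p_5 = 1*23 + 9 = 32, q_5 = 1*18 + 7 = 25.
  i=6: a_6=14, p_6 = 14*32 + 23 = 471, q_6 = 14*25 + 18 = 368.
q_6 = 368 > 66, so the last convergent with denominator <= 66 is p_5/q_5 = 32/25.
The closest fraction with denominator <= 66 is either p_5/q_5 or the intermediate fraction (k*p_5 + p_4)/(k*q_5 + q_4) with the largest k >= 1 whose denominator stays <= 66; these approach x as k grows, and every other convergent or intermediate fraction in range is farther away.
Largest k: floor((66 - q_4)/q_5) = floor((66 - 18)/25) = 1.
That gives (1*32 + 23)/(1*25 + 18) = 55/43.
Compare the errors: |x - 32/25| = |471*25 - 32*368|/(368*25) = 1/9200, and |x - 55/43| = |471*43 - 55*368|/(368*43) = 13/15824.
Cross-multiplying, 1*15824 = 15824 < 119600 = 13*9200, so 1/9200 is smaller: the convergent 32/25 is closer to x than 55/43.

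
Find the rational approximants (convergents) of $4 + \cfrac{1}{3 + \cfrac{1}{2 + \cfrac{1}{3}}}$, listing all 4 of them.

4/1, 13/3, 30/7, 103/24

Using the convergent recurrence p_i = a_i*p_{i-1} + p_{i-2}, q_i = a_i*q_{i-1} + q_{i-2} with p_{-2}=0, p_{-1}=1, q_{-2}=1, q_{-1}=0:
  i=0: a_0=4, p_0 = 4*1 + 0 = 4, q_0 = 4*0 + 1 = 1.
  i=1: a_1=3, p_1 = 3*4 + 1 = 13, q_1 = 3*1 + 0 = 3.
  i=2: a_2=2, p_2 = 2*13 + 4 = 30, q_2 = 2*3 + 1 = 7.
  i=3: a_3=3, p_3 = 3*30 + 13 = 103, q_3 = 3*7 + 3 = 24.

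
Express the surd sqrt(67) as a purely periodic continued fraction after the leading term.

[8; (5, 2, 1, 1, 7, 1, 1, 2, 5, 16)]

Write x_i = (sqrt(67) + m_i)/d_i with (m_0, d_0) = (0, 1). a_0 = floor(sqrt(67)) = 8, since 8^2 = 64 <= 67 < 81 = 9^2.
Iterate m_{i+1} = d_i*a_i - m_i, d_{i+1} = (67 - m_{i+1}^2)/d_i, a_{i+1} = floor((a_0 + m_{i+1})/d_{i+1}):
  m_1 = 1*8 - 0 = 8, d_1 = (67 - 8^2)/1 = 3/1 = 3, a_1 = floor((8 + 8)/3) = 5.
  m_2 = 3*5 - 8 = 7, d_2 = (67 - 7^2)/3 = 18/3 = 6, a_2 = floor((8 + 7)/6) = 2.
  m_3 = 6*2 - 7 = 5, d_3 = (67 - 5^2)/6 = 42/6 = 7, a_3 = floor((8 + 5)/7) = 1.
  m_4 = 7*1 - 5 = 2, d_4 = (67 - 2^2)/7 = 63/7 = 9, a_4 = floor((8 + 2)/9) = 1.
  m_5 = 9*1 - 2 = 7, d_5 = (67 - 7^2)/9 = 18/9 = 2, a_5 = floor((8 + 7)/2) = 7.
  m_6 = 2*7 - 7 = 7, d_6 = (67 - 7^2)/2 = 18/2 = 9, a_6 = floor((8 + 7)/9) = 1.
  m_7 = 9*1 - 7 = 2, d_7 = (67 - 2^2)/9 = 63/9 = 7, a_7 = floor((8 + 2)/7) = 1.
  m_8 = 7*1 - 2 = 5, d_8 = (67 - 5^2)/7 = 42/7 = 6, a_8 = floor((8 + 5)/6) = 2.
  m_9 = 6*2 - 5 = 7, d_9 = (67 - 7^2)/6 = 18/6 = 3, a_9 = floor((8 + 7)/3) = 5.
  m_10 = 3*5 - 7 = 8, d_10 = (67 - 8^2)/3 = 3/3 = 1, a_10 = floor((8 + 8)/1) = 16.
  m_11 = 1*16 - 8 = 8, d_11 = (67 - 8^2)/1 = 3/1 = 3: (m_11, d_11) = (m_1, d_1) = (8, 3), so from here the quotients repeat a_1, ..., a_10; the period length is 10.
Hence the expansion of sqrt(67) is a_0 = 8 followed by the repeating block 5, 2, 1, 1, 7, 1, 1, 2, 5, 16 (period 10).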